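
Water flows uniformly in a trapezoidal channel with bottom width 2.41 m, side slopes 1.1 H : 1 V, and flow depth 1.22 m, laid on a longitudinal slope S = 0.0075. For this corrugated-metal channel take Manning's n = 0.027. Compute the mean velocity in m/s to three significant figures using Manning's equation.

2.67 m/s

A = (b + z·y)·y = (2.41 + 1.1×1.22)×1.22 = 4.577 m²
P = b + 2y√(1+z²) = 2.41 + 2×1.22×√(1+1.1²) = 6.037 m
R = A/P = 4.577/6.037 = 0.7582 m
Q = (1/n)·A·R^(2/3)·S^(1/2) = (1/0.027) × 4.577 × 0.7582^(2/3) × 0.0075^(1/2) = 12.21 m³/s
V = Q/A = 12.21/4.577 = 2.667 m/s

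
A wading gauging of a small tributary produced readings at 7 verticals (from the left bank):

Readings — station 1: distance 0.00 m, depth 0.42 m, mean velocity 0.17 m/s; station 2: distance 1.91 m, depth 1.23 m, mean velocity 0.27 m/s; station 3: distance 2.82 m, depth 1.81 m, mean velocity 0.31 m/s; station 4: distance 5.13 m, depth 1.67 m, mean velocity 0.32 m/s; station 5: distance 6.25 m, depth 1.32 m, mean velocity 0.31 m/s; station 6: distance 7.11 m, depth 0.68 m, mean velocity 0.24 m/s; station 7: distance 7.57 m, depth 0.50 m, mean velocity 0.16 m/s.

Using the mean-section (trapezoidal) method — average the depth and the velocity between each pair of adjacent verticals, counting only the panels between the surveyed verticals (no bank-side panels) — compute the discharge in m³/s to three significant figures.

2.83 m³/s

Panel 1-2: Δb = 1.91 m, d̄ = (0.42+1.23)/2 = 0.825, v̄ = (0.17+0.27)/2 = 0.22 → q = 1.91×0.825×0.22 = 0.3467 m³/s
Panel 2-3: Δb = 0.91 m, d̄ = (1.23+1.81)/2 = 1.52, v̄ = (0.27+0.31)/2 = 0.29 → q = 0.91×1.52×0.29 = 0.4011 m³/s
Panel 3-4: Δb = 2.31 m, d̄ = (1.81+1.67)/2 = 1.74, v̄ = (0.31+0.32)/2 = 0.315 → q = 2.31×1.74×0.315 = 1.266 m³/s
Panel 4-5: Δb = 1.12 m, d̄ = (1.67+1.32)/2 = 1.495, v̄ = (0.32+0.31)/2 = 0.315 → q = 1.12×1.495×0.315 = 0.5274 m³/s
Panel 5-6: Δb = 0.86 m, d̄ = (1.32+0.68)/2 = 1, v̄ = (0.31+0.24)/2 = 0.275 → q = 0.86×1×0.275 = 0.2365 m³/s
Panel 6-7: Δb = 0.46 m, d̄ = (0.68+0.50)/2 = 0.59, v̄ = (0.24+0.16)/2 = 0.2 → q = 0.46×0.59×0.2 = 0.05428 m³/s
Q = Σ q = 2.832 m³/s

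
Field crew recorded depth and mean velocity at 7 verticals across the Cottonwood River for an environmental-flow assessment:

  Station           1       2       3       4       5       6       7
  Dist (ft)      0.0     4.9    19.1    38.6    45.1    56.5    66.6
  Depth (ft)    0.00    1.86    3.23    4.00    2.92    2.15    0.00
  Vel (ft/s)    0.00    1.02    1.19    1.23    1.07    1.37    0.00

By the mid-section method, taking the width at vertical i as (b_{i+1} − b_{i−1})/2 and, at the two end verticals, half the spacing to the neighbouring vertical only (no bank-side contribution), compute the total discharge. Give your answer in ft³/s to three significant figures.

206 ft³/s

w_2 = (19.1 − 0.0)/2 = 9.55 ft; q_2 = 1.02 × 1.86 × 9.55 = 18.12 ft³/s
w_3 = (38.6 − 4.9)/2 = 16.85 ft; q_3 = 1.19 × 3.23 × 16.85 = 64.77 ft³/s
w_4 = (45.1 − 19.1)/2 = 13 ft; q_4 = 1.23 × 4.00 × 13 = 63.96 ft³/s
w_5 = (56.5 − 38.6)/2 = 8.95 ft; q_5 = 1.07 × 2.92 × 8.95 = 27.96 ft³/s
w_6 = (66.6 − 45.1)/2 = 10.75 ft; q_6 = 1.37 × 2.15 × 10.75 = 31.66 ft³/s
Stations 1, 7 contribute zero (depth or velocity is 0).
Q = Σ qᵢ = 206.5 ft³/s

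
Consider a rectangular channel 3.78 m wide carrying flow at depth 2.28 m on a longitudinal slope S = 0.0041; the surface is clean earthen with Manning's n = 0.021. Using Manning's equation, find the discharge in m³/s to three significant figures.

26.9 m³/s

A = b·y = 3.78 × 2.28 = 8.618 m²
P = b + 2y = 3.78 + 2×2.28 = 8.340 m
R = A/P = 8.618/8.340 = 1.033 m
Q = (1/n)·A·R^(2/3)·S^(1/2) = (1/0.021) × 8.618 × 1.033^(2/3) × 0.0041^(1/2) = 26.86 m³/s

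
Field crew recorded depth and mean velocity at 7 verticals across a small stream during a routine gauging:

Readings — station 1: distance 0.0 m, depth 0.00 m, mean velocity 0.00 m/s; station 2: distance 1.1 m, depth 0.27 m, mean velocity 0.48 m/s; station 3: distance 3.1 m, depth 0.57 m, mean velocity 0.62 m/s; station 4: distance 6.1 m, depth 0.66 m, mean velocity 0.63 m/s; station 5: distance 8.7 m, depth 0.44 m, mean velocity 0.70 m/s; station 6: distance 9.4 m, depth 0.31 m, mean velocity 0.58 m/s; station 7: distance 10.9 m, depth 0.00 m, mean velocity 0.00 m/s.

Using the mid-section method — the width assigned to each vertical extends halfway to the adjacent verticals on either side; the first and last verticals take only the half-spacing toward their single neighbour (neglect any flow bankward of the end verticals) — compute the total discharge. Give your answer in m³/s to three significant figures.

w_2 = (3.1 − 0.0)/2 = 1.55 m; q_2 = 0.48 × 0.27 × 1.55 = 0.2009 m³/s
w_3 = (6.1 − 1.1)/2 = 2.5 m; q_3 = 0.62 × 0.57 × 2.5 = 0.8835 m³/s
w_4 = (8.7 − 3.1)/2 = 2.8 m; q_4 = 0.63 × 0.66 × 2.8 = 1.164 m³/s
w_5 = (9.4 − 6.1)/2 = 1.65 m; q_5 = 0.70 × 0.44 × 1.65 = 0.5082 m³/s
w_6 = (10.9 − 8.7)/2 = 1.1 m; q_6 = 0.58 × 0.31 × 1.1 = 0.1978 m³/s
Stations 1, 7 contribute zero (depth or velocity is 0).
Q = Σ qᵢ = 2.955 m³/s

2.95 m³/s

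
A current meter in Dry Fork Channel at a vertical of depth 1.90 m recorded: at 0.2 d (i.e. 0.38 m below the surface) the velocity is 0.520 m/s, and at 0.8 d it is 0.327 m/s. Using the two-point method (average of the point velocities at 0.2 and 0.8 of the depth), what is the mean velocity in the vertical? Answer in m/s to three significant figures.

v̄ = (0.520 + 0.327) / 2 = 0.4235 m/s

0.424 m/s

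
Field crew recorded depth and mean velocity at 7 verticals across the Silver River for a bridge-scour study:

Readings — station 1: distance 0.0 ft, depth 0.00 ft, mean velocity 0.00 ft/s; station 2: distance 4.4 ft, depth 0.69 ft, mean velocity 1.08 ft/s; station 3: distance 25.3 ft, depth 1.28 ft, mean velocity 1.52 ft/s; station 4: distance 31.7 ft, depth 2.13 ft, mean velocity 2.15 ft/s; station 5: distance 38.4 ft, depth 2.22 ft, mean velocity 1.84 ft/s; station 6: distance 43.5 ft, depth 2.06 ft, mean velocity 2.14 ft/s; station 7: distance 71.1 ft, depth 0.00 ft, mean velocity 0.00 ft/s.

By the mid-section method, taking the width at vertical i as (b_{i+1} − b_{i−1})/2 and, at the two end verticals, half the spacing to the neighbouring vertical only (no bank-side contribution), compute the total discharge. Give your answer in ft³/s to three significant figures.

w_2 = (25.3 − 0.0)/2 = 12.65 ft; q_2 = 1.08 × 0.69 × 12.65 = 9.427 ft³/s
w_3 = (31.7 − 4.4)/2 = 13.65 ft; q_3 = 1.52 × 1.28 × 13.65 = 26.56 ft³/s
w_4 = (38.4 − 25.3)/2 = 6.55 ft; q_4 = 2.15 × 2.13 × 6.55 = 30.00 ft³/s
w_5 = (43.5 − 31.7)/2 = 5.9 ft; q_5 = 1.84 × 2.22 × 5.9 = 24.10 ft³/s
w_6 = (71.1 − 38.4)/2 = 16.35 ft; q_6 = 2.14 × 2.06 × 16.35 = 72.08 ft³/s
Stations 1, 7 contribute zero (depth or velocity is 0).
Q = Σ qᵢ = 162.2 ft³/s

162 ft³/s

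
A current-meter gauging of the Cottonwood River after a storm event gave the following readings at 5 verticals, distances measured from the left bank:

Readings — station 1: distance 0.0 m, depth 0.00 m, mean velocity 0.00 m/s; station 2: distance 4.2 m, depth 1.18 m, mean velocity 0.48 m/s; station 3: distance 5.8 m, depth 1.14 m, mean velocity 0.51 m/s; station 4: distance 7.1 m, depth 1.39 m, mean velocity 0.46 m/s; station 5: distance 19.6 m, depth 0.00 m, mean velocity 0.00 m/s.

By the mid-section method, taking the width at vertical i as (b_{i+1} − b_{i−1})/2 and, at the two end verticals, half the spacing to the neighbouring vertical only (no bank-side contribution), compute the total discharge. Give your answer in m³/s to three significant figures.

w_2 = (5.8 − 0.0)/2 = 2.9 m; q_2 = 0.48 × 1.18 × 2.9 = 1.643 m³/s
w_3 = (7.1 − 4.2)/2 = 1.45 m; q_3 = 0.51 × 1.14 × 1.45 = 0.8430 m³/s
w_4 = (19.6 − 5.8)/2 = 6.9 m; q_4 = 0.46 × 1.39 × 6.9 = 4.412 m³/s
Stations 1, 5 contribute zero (depth or velocity is 0).
Q = Σ qᵢ = 6.897 m³/s

6.90 m³/s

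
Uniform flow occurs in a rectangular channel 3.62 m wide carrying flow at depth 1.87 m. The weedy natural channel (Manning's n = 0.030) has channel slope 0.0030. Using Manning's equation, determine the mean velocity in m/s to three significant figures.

1.73 m/s

A = b·y = 3.62 × 1.87 = 6.769 m²
P = b + 2y = 3.62 + 2×1.87 = 7.360 m
R = A/P = 6.769/7.360 = 0.9198 m
Q = (1/n)·A·R^(2/3)·S^(1/2) = (1/0.030) × 6.769 × 0.9198^(2/3) × 0.0030^(1/2) = 11.69 m³/s
V = Q/A = 11.69/6.769 = 1.727 m/s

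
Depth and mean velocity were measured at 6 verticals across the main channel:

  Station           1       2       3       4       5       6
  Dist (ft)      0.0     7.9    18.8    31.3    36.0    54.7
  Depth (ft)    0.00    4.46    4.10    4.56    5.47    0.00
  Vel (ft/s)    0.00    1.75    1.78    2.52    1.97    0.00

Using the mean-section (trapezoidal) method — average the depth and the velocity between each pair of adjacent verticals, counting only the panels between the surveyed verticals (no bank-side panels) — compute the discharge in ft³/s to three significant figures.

317 ft³/s

Panel 1-2: Δb = 7.9 ft, d̄ = (0.00+4.46)/2 = 2.23, v̄ = (0.00+1.75)/2 = 0.875 → q = 7.9×2.23×0.875 = 15.41 ft³/s
Panel 2-3: Δb = 10.9 ft, d̄ = (4.46+4.10)/2 = 4.28, v̄ = (1.75+1.78)/2 = 1.765 → q = 10.9×4.28×1.765 = 82.34 ft³/s
Panel 3-4: Δb = 12.5 ft, d̄ = (4.10+4.56)/2 = 4.33, v̄ = (1.78+2.52)/2 = 2.15 → q = 12.5×4.33×2.15 = 116.4 ft³/s
Panel 4-5: Δb = 4.7 ft, d̄ = (4.56+5.47)/2 = 5.015, v̄ = (2.52+1.97)/2 = 2.245 → q = 4.7×5.015×2.245 = 52.92 ft³/s
Panel 5-6: Δb = 18.7 ft, d̄ = (5.47+0.00)/2 = 2.735, v̄ = (1.97+0.00)/2 = 0.985 → q = 18.7×2.735×0.985 = 50.38 ft³/s
Q = Σ q = 317.4 ft³/s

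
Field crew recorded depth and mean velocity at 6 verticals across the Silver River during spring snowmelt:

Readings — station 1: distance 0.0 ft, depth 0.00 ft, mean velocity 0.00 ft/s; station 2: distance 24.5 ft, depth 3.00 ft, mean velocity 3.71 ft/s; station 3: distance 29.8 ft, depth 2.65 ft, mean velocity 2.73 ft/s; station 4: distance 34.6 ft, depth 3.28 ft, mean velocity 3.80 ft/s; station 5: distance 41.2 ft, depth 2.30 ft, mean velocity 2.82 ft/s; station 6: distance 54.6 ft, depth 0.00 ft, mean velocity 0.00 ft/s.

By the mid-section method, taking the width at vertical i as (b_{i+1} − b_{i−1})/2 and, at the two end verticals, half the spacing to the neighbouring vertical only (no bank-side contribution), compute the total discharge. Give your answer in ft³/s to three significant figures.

w_2 = (29.8 − 0.0)/2 = 14.9 ft; q_2 = 3.71 × 3.00 × 14.9 = 165.8 ft³/s
w_3 = (34.6 − 24.5)/2 = 5.05 ft; q_3 = 2.73 × 2.65 × 5.05 = 36.53 ft³/s
w_4 = (41.2 − 29.8)/2 = 5.7 ft; q_4 = 3.80 × 3.28 × 5.7 = 71.04 ft³/s
w_5 = (54.6 − 34.6)/2 = 10 ft; q_5 = 2.82 × 2.30 × 10 = 64.86 ft³/s
Stations 1, 6 contribute zero (depth or velocity is 0).
Q = Σ qᵢ = 338.3 ft³/s

338 ft³/s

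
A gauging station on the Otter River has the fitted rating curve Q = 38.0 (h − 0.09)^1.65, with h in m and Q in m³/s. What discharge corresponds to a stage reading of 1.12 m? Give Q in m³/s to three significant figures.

Q = 38.0 × (1.12 − 0.09)^1.65 = 38.0 × 1.03^1.65 = 39.90 m³/s

39.9 m³/s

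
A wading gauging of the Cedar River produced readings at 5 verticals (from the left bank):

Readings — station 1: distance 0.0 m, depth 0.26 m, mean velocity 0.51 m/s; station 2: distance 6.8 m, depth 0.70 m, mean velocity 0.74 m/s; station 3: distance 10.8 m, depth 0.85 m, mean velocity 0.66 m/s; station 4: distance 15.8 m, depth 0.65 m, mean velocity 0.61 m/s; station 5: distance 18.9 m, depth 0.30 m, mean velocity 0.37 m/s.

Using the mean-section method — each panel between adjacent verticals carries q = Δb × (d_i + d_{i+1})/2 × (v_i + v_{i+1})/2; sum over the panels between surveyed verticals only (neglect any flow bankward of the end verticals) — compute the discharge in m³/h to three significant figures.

26300 m³/h

Panel 1-2: Δb = 6.8 m, d̄ = (0.26+0.70)/2 = 0.48, v̄ = (0.51+0.74)/2 = 0.625 → q = 6.8×0.48×0.625 = 2.040 m³/s
Panel 2-3: Δb = 4 m, d̄ = (0.70+0.85)/2 = 0.775, v̄ = (0.74+0.66)/2 = 0.7 → q = 4×0.775×0.7 = 2.170 m³/s
Panel 3-4: Δb = 5 m, d̄ = (0.85+0.65)/2 = 0.75, v̄ = (0.66+0.61)/2 = 0.635 → q = 5×0.75×0.635 = 2.381 m³/s
Panel 4-5: Δb = 3.1 m, d̄ = (0.65+0.30)/2 = 0.475, v̄ = (0.61+0.37)/2 = 0.49 → q = 3.1×0.475×0.49 = 0.7215 m³/s
Q = Σ q = 7.313 m³/s
= 7.313 × 3600 = 26330 m³/h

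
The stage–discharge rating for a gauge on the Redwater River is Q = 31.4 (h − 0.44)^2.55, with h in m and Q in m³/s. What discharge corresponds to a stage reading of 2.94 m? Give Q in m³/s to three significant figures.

Q = 31.4 × (2.94 − 0.44)^2.55 = 31.4 × 2.5^2.55 = 324.8 m³/s

325 m³/s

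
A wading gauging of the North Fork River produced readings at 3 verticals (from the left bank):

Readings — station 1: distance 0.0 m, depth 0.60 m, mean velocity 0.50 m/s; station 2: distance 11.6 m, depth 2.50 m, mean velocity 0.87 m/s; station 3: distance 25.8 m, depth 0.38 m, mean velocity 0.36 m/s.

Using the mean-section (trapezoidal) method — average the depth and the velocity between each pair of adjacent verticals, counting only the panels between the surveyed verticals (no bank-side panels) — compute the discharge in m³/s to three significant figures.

Panel 1-2: Δb = 11.6 m, d̄ = (0.60+2.50)/2 = 1.55, v̄ = (0.50+0.87)/2 = 0.685 → q = 11.6×1.55×0.685 = 12.32 m³/s
Panel 2-3: Δb = 14.2 m, d̄ = (2.50+0.38)/2 = 1.44, v̄ = (0.87+0.36)/2 = 0.615 → q = 14.2×1.44×0.615 = 12.58 m³/s
Q = Σ q = 24.89 m³/s

24.9 m³/s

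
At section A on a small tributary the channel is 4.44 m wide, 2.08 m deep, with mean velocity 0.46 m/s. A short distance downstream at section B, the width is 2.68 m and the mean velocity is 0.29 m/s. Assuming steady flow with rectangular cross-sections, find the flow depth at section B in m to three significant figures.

Q = A₁V₁ = (4.44×2.08) × 0.46 = 4.248 m³/s
d₂ = Q/(b₂ V₂) = 4.248/(2.68×0.29) = 5.466 m

5.47 m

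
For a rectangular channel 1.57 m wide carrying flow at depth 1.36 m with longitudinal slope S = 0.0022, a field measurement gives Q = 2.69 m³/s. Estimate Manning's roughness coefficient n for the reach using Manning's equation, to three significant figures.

A = b·y = 1.57 × 1.36 = 2.135 m²
P = b + 2y = 1.57 + 2×1.36 = 4.290 m
R = A/P = 2.135/4.290 = 0.4977 m
n = (1/Q)·A·R^(2/3)·S^(1/2) = (1/2.69) × 2.135 × 0.6280 × 0.04690 = 0.02338

0.0234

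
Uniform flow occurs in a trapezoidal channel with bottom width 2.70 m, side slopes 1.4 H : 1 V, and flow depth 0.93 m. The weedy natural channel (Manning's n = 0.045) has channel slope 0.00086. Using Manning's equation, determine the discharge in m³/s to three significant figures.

A = (b + z·y)·y = (2.70 + 1.4×0.93)×0.93 = 3.722 m²
P = b + 2y√(1+z²) = 2.70 + 2×0.93×√(1+1.4²) = 5.900 m
R = A/P = 3.722/5.900 = 0.6308 m
Q = (1/n)·A·R^(2/3)·S^(1/2) = (1/0.045) × 3.722 × 0.6308^(2/3) × 0.00086^(1/2) = 1.784 m³/s

1.78 m³/s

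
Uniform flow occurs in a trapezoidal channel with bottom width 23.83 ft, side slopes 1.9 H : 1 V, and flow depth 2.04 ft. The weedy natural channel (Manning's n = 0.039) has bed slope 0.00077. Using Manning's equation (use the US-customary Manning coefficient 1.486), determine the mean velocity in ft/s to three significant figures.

A = (b + z·y)·y = (23.83 + 1.9×2.04)×2.04 = 56.52 ft²
P = b + 2y√(1+z²) = 23.83 + 2×2.04×√(1+1.9²) = 32.59 ft
R = A/P = 56.52/32.59 = 1.734 ft
Q = (1.486/n)·A·R^(2/3)·S^(1/2) = (1.486/0.039) × 56.52 × 1.734^(2/3) × 0.00077^(1/2) = 86.26 ft³/s
V = Q/A = 86.26/56.52 = 1.526 ft/s

1.53 ft/s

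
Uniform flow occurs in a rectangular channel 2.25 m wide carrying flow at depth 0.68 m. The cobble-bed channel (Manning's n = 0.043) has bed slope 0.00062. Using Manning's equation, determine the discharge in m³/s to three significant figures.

A = b·y = 2.25 × 0.68 = 1.530 m²
P = b + 2y = 2.25 + 2×0.68 = 3.610 m
R = A/P = 1.530/3.610 = 0.4238 m
Q = (1/n)·A·R^(2/3)·S^(1/2) = (1/0.043) × 1.530 × 0.4238^(2/3) × 0.00062^(1/2) = 0.4999 m³/s

0.500 m³/s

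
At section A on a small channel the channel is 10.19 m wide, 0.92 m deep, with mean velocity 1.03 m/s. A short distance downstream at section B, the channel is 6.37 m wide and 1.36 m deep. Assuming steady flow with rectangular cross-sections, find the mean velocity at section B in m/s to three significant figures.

1.11 m/s

Q = A₁V₁ = (10.19×0.92) × 1.03 = 9.656 m³/s
A₂ = 6.37 × 1.36 = 8.663 m²
V₂ = Q/A₂ = 9.656/8.663 = 1.115 m/s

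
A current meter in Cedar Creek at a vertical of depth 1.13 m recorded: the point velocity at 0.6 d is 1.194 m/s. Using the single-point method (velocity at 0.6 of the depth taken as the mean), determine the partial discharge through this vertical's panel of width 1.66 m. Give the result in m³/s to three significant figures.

2.24 m³/s

v̄ = v₀.₆ = 1.194 m/s
q = v̄ × d × w = 1.194 × 1.13 × 1.66 = 2.240 m³/s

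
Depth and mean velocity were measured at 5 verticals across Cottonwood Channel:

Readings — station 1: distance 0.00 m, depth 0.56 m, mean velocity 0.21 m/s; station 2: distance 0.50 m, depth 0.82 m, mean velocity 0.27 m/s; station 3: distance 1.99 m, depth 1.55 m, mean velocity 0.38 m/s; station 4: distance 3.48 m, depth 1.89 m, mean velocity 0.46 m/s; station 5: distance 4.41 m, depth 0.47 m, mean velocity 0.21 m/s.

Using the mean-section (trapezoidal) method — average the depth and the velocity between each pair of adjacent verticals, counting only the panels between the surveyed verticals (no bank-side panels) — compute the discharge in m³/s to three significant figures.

2.10 m³/s

Panel 1-2: Δb = 0.5 m, d̄ = (0.56+0.82)/2 = 0.69, v̄ = (0.21+0.27)/2 = 0.24 → q = 0.5×0.69×0.24 = 0.08280 m³/s
Panel 2-3: Δb = 1.49 m, d̄ = (0.82+1.55)/2 = 1.185, v̄ = (0.27+0.38)/2 = 0.325 → q = 1.49×1.185×0.325 = 0.5738 m³/s
Panel 3-4: Δb = 1.49 m, d̄ = (1.55+1.89)/2 = 1.72, v̄ = (0.38+0.46)/2 = 0.42 → q = 1.49×1.72×0.42 = 1.076 m³/s
Panel 4-5: Δb = 0.93 m, d̄ = (1.89+0.47)/2 = 1.18, v̄ = (0.46+0.21)/2 = 0.335 → q = 0.93×1.18×0.335 = 0.3676 m³/s
Q = Σ q = 2.101 m³/s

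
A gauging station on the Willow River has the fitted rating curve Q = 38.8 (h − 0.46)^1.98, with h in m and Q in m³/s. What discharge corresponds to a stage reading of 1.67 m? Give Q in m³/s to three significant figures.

56.6 m³/s

Q = 38.8 × (1.67 − 0.46)^1.98 = 38.8 × 1.21^1.98 = 56.59 m³/s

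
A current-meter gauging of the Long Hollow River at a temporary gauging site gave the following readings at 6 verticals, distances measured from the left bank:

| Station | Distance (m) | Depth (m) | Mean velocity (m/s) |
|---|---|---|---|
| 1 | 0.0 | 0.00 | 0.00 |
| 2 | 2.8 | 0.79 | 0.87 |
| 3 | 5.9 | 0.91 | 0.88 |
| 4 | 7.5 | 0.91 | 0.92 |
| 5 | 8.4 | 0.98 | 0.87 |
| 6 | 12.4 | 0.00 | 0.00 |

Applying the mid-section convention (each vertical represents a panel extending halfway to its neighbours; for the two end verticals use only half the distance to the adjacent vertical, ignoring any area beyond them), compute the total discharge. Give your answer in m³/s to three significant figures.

7.04 m³/s

w_2 = (5.9 − 0.0)/2 = 2.95 m; q_2 = 0.87 × 0.79 × 2.95 = 2.028 m³/s
w_3 = (7.5 − 2.8)/2 = 2.35 m; q_3 = 0.88 × 0.91 × 2.35 = 1.882 m³/s
w_4 = (8.4 − 5.9)/2 = 1.25 m; q_4 = 0.92 × 0.91 × 1.25 = 1.047 m³/s
w_5 = (12.4 − 7.5)/2 = 2.45 m; q_5 = 0.87 × 0.98 × 2.45 = 2.089 m³/s
Stations 1, 6 contribute zero (depth or velocity is 0).
Q = Σ qᵢ = 7.045 m³/s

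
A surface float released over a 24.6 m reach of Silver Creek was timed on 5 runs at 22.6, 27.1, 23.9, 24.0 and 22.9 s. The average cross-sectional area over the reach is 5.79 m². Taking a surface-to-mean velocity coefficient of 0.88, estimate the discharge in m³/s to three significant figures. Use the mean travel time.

5.20 m³/s

t̄ = (22.6 + 27.1 + 23.9 + 24.0 + 22.9) / 5 = 24.1 s
v_surface = L / t̄ = 24.6 / 24.1 = 1.021 m/s
v_mean = 0.88 × 1.021 = 0.8983 m/s
Q = A × v_mean = 5.79 × 0.8983 = 5.201 m³/s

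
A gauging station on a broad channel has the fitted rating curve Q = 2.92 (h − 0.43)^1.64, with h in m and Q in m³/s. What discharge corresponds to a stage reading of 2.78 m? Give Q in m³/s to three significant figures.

Q = 2.92 × (2.78 − 0.43)^1.64 = 2.92 × 2.35^1.64 = 11.86 m³/s

11.9 m³/s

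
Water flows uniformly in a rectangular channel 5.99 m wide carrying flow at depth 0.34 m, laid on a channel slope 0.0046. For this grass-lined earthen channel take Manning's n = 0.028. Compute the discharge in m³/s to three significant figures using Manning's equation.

A = b·y = 5.99 × 0.34 = 2.037 m²
P = b + 2y = 5.99 + 2×0.34 = 6.670 m
R = A/P = 2.037/6.670 = 0.3053 m
Q = (1/n)·A·R^(2/3)·S^(1/2) = (1/0.028) × 2.037 × 0.3053^(2/3) × 0.0046^(1/2) = 2.237 m³/s

2.24 m³/s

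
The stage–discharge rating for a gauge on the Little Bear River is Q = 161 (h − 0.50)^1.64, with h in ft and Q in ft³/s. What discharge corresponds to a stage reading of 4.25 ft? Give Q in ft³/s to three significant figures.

1410 ft³/s

Q = 161 × (4.25 − 0.50)^1.64 = 161 × 3.75^1.64 = 1407 ft³/s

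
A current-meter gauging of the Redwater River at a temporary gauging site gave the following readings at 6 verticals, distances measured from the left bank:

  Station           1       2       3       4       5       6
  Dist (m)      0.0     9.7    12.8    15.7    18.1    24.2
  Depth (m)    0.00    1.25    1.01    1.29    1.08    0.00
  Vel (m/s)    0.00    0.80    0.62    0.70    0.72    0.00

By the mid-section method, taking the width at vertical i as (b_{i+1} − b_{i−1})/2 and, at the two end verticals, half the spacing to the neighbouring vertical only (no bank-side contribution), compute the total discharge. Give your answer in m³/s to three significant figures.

14.0 m³/s

w_2 = (12.8 − 0.0)/2 = 6.4 m; q_2 = 0.80 × 1.25 × 6.4 = 6.400 m³/s
w_3 = (15.7 − 9.7)/2 = 3 m; q_3 = 0.62 × 1.01 × 3 = 1.879 m³/s
w_4 = (18.1 − 12.8)/2 = 2.65 m; q_4 = 0.70 × 1.29 × 2.65 = 2.393 m³/s
w_5 = (24.2 − 15.7)/2 = 4.25 m; q_5 = 0.72 × 1.08 × 4.25 = 3.305 m³/s
Stations 1, 6 contribute zero (depth or velocity is 0).
Q = Σ qᵢ = 13.98 m³/s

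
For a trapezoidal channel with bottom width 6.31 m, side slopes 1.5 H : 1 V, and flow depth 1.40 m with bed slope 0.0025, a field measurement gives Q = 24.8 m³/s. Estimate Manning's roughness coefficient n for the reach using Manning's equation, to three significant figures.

0.0243

A = (b + z·y)·y = (6.31 + 1.5×1.40)×1.40 = 11.77 m²
P = b + 2y√(1+z²) = 6.31 + 2×1.40×√(1+1.5²) = 11.36 m
R = A/P = 11.77/11.36 = 1.037 m
n = (1/Q)·A·R^(2/3)·S^(1/2) = (1/24.8) × 11.77 × 1.024 × 0.05000 = 0.02431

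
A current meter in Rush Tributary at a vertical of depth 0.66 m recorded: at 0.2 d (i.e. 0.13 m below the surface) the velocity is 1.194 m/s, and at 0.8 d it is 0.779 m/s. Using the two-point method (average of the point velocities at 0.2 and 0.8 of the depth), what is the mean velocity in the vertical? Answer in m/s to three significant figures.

0.987 m/s

v̄ = (1.194 + 0.779) / 2 = 0.9865 m/s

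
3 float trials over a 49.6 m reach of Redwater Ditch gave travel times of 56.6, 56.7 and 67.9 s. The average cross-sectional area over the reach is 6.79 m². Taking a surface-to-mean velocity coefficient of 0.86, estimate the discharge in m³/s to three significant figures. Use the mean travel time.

t̄ = (56.6 + 56.7 + 67.9) / 3 = 60.4 s
v_surface = L / t̄ = 49.6 / 60.4 = 0.8212 m/s
v_mean = 0.86 × 0.8212 = 0.7062 m/s
Q = A × v_mean = 6.79 × 0.7062 = 4.795 m³/s

4.80 m³/s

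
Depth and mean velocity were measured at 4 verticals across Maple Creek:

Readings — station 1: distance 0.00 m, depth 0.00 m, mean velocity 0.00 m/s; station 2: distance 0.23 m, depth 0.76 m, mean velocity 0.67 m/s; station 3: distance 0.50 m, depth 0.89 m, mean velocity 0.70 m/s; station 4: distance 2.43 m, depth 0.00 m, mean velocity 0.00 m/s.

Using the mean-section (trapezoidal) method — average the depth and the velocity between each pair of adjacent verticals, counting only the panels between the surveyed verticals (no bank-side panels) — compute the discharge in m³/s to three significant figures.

0.482 m³/s

Panel 1-2: Δb = 0.23 m, d̄ = (0.00+0.76)/2 = 0.38, v̄ = (0.00+0.67)/2 = 0.335 → q = 0.23×0.38×0.335 = 0.02928 m³/s
Panel 2-3: Δb = 0.27 m, d̄ = (0.76+0.89)/2 = 0.825, v̄ = (0.67+0.70)/2 = 0.685 → q = 0.27×0.825×0.685 = 0.1526 m³/s
Panel 3-4: Δb = 1.93 m, d̄ = (0.89+0.00)/2 = 0.445, v̄ = (0.70+0.00)/2 = 0.35 → q = 1.93×0.445×0.35 = 0.3006 m³/s
Q = Σ q = 0.4825 m³/s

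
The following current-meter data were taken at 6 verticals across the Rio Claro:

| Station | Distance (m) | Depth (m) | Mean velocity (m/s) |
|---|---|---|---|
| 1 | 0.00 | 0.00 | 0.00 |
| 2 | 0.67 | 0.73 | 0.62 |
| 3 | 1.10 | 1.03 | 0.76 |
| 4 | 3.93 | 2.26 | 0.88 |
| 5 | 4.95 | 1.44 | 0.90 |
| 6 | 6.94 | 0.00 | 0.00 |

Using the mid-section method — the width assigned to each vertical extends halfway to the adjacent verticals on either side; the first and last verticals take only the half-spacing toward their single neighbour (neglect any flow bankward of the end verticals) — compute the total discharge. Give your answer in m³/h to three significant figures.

w_2 = (1.10 − 0.00)/2 = 0.55 m; q_2 = 0.62 × 0.73 × 0.55 = 0.2489 m³/s
w_3 = (3.93 − 0.67)/2 = 1.63 m; q_3 = 0.76 × 1.03 × 1.63 = 1.276 m³/s
w_4 = (4.95 − 1.10)/2 = 1.925 m; q_4 = 0.88 × 2.26 × 1.925 = 3.828 m³/s
w_5 = (6.94 − 3.93)/2 = 1.505 m; q_5 = 0.90 × 1.44 × 1.505 = 1.950 m³/s
Stations 1, 6 contribute zero (depth or velocity is 0).
Q = Σ qᵢ = 7.304 m³/s
= 7.304 × 3600 = 26290 m³/h

26300 m³/h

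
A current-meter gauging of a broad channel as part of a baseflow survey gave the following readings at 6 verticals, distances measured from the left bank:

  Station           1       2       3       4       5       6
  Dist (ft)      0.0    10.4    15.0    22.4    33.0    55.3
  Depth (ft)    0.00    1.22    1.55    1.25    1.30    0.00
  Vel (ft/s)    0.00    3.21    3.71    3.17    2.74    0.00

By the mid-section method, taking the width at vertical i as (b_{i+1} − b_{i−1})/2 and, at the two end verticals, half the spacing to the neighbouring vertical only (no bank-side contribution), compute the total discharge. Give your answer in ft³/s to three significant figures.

158 ft³/s

w_2 = (15.0 − 0.0)/2 = 7.5 ft; q_2 = 3.21 × 1.22 × 7.5 = 29.37 ft³/s
w_3 = (22.4 − 10.4)/2 = 6 ft; q_3 = 3.71 × 1.55 × 6 = 34.50 ft³/s
w_4 = (33.0 − 15.0)/2 = 9 ft; q_4 = 3.17 × 1.25 × 9 = 35.66 ft³/s
w_5 = (55.3 − 22.4)/2 = 16.45 ft; q_5 = 2.74 × 1.30 × 16.45 = 58.59 ft³/s
Stations 1, 6 contribute zero (depth or velocity is 0).
Q = Σ qᵢ = 158.1 ft³/s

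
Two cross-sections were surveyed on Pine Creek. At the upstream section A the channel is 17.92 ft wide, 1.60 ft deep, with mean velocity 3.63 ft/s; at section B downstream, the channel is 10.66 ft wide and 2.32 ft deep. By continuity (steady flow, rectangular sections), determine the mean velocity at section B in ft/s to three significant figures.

4.21 ft/s

Q = A₁V₁ = (17.92×1.60) × 3.63 = 104.1 ft³/s
A₂ = 10.66 × 2.32 = 24.73 ft²
V₂ = Q/A₂ = 104.1/24.73 = 4.208 ft/s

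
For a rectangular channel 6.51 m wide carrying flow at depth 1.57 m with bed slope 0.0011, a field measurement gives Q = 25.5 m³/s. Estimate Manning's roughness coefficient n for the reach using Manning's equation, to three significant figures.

A = b·y = 6.51 × 1.57 = 10.22 m²
P = b + 2y = 6.51 + 2×1.57 = 9.650 m
R = A/P = 10.22/9.650 = 1.059 m
n = (1/Q)·A·R^(2/3)·S^(1/2) = (1/25.5) × 10.22 × 1.039 × 0.03317 = 0.01381

0.0138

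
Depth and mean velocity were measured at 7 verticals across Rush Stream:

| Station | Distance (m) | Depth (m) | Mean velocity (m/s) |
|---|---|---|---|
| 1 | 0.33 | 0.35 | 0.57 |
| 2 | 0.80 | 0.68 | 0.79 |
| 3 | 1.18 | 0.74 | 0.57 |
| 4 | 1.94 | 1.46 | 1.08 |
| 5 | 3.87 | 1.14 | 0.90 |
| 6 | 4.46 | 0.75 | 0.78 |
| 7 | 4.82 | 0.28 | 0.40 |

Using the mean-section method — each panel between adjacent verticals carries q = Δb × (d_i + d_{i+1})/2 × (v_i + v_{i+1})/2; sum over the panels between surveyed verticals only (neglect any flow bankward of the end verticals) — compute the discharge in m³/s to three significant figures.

4.10 m³/s

Panel 1-2: Δb = 0.47 m, d̄ = (0.35+0.68)/2 = 0.515, v̄ = (0.57+0.79)/2 = 0.68 → q = 0.47×0.515×0.68 = 0.1646 m³/s
Panel 2-3: Δb = 0.38 m, d̄ = (0.68+0.74)/2 = 0.71, v̄ = (0.79+0.57)/2 = 0.68 → q = 0.38×0.71×0.68 = 0.1835 m³/s
Panel 3-4: Δb = 0.76 m, d̄ = (0.74+1.46)/2 = 1.1, v̄ = (0.57+1.08)/2 = 0.825 → q = 0.76×1.1×0.825 = 0.6897 m³/s
Panel 4-5: Δb = 1.93 m, d̄ = (1.46+1.14)/2 = 1.3, v̄ = (1.08+0.90)/2 = 0.99 → q = 1.93×1.3×0.99 = 2.484 m³/s
Panel 5-6: Δb = 0.59 m, d̄ = (1.14+0.75)/2 = 0.945, v̄ = (0.90+0.78)/2 = 0.84 → q = 0.59×0.945×0.84 = 0.4683 m³/s
Panel 6-7: Δb = 0.36 m, d̄ = (0.75+0.28)/2 = 0.515, v̄ = (0.78+0.40)/2 = 0.59 → q = 0.36×0.515×0.59 = 0.1094 m³/s
Q = Σ q = 4.099 m³/s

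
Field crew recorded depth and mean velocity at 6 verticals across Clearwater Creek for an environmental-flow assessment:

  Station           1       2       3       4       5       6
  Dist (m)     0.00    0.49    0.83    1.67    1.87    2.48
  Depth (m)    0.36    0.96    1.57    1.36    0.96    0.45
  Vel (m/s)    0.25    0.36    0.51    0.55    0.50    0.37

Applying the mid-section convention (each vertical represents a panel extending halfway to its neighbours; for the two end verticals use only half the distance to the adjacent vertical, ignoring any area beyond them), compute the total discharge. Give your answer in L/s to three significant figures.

w_1 = (0.49 − 0.00)/2 = 0.245 m; q_1 = 0.25 × 0.36 × 0.245 = 0.02205 m³/s
w_2 = (0.83 − 0.00)/2 = 0.415 m; q_2 = 0.36 × 0.96 × 0.415 = 0.1434 m³/s
w_3 = (1.67 − 0.49)/2 = 0.59 m; q_3 = 0.51 × 1.57 × 0.59 = 0.4724 m³/s
w_4 = (1.87 − 0.83)/2 = 0.52 m; q_4 = 0.55 × 1.36 × 0.52 = 0.3890 m³/s
w_5 = (2.48 − 1.67)/2 = 0.405 m; q_5 = 0.50 × 0.96 × 0.405 = 0.1944 m³/s
w_6 = (2.48 − 1.87)/2 = 0.305 m; q_6 = 0.37 × 0.45 × 0.305 = 0.05078 m³/s
Q = Σ qᵢ = 1.272 m³/s
= 1.272 × 1000 = 1272 L/s

1270 L/s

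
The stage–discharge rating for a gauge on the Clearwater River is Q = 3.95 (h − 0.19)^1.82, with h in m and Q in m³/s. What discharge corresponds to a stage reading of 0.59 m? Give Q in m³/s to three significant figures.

Q = 3.95 × (0.59 − 0.19)^1.82 = 3.95 × 0.4^1.82 = 0.7453 m³/s

0.745 m³/s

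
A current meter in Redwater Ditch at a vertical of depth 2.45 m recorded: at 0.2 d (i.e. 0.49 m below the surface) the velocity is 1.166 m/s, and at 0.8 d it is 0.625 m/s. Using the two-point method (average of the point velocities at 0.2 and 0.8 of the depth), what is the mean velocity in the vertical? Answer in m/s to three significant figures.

v̄ = (1.166 + 0.625) / 2 = 0.8955 m/s

0.896 m/s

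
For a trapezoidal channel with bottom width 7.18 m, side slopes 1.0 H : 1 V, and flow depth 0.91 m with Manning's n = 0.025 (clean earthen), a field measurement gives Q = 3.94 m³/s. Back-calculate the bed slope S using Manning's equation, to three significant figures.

A = (b + z·y)·y = (7.18 + 1.0×0.91)×0.91 = 7.362 m²
P = b + 2y√(1+z²) = 7.18 + 2×0.91×√(1+1.0²) = 9.754 m
R = A/P = 7.362/9.754 = 0.7548 m
S = (Q·n / (1·A·R^(2/3)))² = (3.94×0.025 / (1×7.362×0.8290))² = 0.0002605

0.000261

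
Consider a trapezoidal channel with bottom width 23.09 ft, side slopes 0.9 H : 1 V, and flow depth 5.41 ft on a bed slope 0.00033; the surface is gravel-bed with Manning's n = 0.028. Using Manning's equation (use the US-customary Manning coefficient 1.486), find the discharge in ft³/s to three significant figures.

369 ft³/s

A = (b + z·y)·y = (23.09 + 0.9×5.41)×5.41 = 151.3 ft²
P = b + 2y√(1+z²) = 23.09 + 2×5.41×√(1+0.9²) = 37.65 ft
R = A/P = 151.3/37.65 = 4.018 ft
Q = (1.486/n)·A·R^(2/3)·S^(1/2) = (1.486/0.028) × 151.3 × 4.018^(2/3) × 0.00033^(1/2) = 368.6 ft³/s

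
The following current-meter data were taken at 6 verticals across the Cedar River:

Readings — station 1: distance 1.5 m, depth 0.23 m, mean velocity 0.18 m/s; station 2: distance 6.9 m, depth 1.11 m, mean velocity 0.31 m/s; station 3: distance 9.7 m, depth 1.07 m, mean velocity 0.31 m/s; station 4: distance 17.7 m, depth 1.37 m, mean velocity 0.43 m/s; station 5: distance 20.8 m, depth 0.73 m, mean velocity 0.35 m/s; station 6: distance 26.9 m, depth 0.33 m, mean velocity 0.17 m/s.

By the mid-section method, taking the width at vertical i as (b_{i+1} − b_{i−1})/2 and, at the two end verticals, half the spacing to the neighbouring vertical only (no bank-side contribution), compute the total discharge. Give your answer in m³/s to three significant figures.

7.93 m³/s

w_1 = (6.9 − 1.5)/2 = 2.7 m; q_1 = 0.18 × 0.23 × 2.7 = 0.1118 m³/s
w_2 = (9.7 − 1.5)/2 = 4.1 m; q_2 = 0.31 × 1.11 × 4.1 = 1.411 m³/s
w_3 = (17.7 − 6.9)/2 = 5.4 m; q_3 = 0.31 × 1.07 × 5.4 = 1.791 m³/s
w_4 = (20.8 − 9.7)/2 = 5.55 m; q_4 = 0.43 × 1.37 × 5.55 = 3.270 m³/s
w_5 = (26.9 − 17.7)/2 = 4.6 m; q_5 = 0.35 × 0.73 × 4.6 = 1.175 m³/s
w_6 = (26.9 − 20.8)/2 = 3.05 m; q_6 = 0.17 × 0.33 × 3.05 = 0.1711 m³/s
Q = Σ qᵢ = 7.930 m³/s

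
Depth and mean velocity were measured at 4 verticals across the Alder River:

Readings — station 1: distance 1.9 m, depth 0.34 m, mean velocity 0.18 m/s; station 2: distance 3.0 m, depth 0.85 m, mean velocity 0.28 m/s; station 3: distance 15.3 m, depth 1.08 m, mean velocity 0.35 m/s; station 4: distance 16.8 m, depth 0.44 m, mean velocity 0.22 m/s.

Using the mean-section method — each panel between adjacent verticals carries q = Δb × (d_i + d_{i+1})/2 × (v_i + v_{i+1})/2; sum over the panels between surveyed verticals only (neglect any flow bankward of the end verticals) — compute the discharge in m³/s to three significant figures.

4.21 m³/s

Panel 1-2: Δb = 1.1 m, d̄ = (0.34+0.85)/2 = 0.595, v̄ = (0.18+0.28)/2 = 0.23 → q = 1.1×0.595×0.23 = 0.1505 m³/s
Panel 2-3: Δb = 12.3 m, d̄ = (0.85+1.08)/2 = 0.965, v̄ = (0.28+0.35)/2 = 0.315 → q = 12.3×0.965×0.315 = 3.739 m³/s
Panel 3-4: Δb = 1.5 m, d̄ = (1.08+0.44)/2 = 0.76, v̄ = (0.35+0.22)/2 = 0.285 → q = 1.5×0.76×0.285 = 0.3249 m³/s
Q = Σ q = 4.214 m³/s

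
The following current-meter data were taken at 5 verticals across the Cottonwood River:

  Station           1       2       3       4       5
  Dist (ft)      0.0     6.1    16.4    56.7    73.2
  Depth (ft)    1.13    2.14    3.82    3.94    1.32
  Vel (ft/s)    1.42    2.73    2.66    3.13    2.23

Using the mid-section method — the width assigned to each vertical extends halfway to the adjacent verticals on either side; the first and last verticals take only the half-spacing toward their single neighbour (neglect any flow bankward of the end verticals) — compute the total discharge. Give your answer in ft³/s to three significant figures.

w_1 = (6.1 − 0.0)/2 = 3.05 ft; q_1 = 1.42 × 1.13 × 3.05 = 4.894 ft³/s
w_2 = (16.4 − 0.0)/2 = 8.2 ft; q_2 = 2.73 × 2.14 × 8.2 = 47.91 ft³/s
w_3 = (56.7 − 6.1)/2 = 25.3 ft; q_3 = 2.66 × 3.82 × 25.3 = 257.1 ft³/s
w_4 = (73.2 − 16.4)/2 = 28.4 ft; q_4 = 3.13 × 3.94 × 28.4 = 350.2 ft³/s
w_5 = (73.2 − 56.7)/2 = 8.25 ft; q_5 = 2.23 × 1.32 × 8.25 = 24.28 ft³/s
Q = Σ qᵢ = 684.4 ft³/s

684 ft³/s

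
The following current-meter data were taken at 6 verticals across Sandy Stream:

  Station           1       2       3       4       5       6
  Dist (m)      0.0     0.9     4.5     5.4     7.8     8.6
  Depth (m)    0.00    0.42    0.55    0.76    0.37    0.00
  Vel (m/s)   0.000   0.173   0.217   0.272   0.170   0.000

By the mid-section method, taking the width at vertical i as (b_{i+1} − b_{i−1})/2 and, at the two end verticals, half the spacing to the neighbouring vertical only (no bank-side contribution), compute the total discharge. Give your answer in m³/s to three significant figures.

0.874 m³/s

w_2 = (4.5 − 0.0)/2 = 2.25 m; q_2 = 0.173 × 0.42 × 2.25 = 0.1635 m³/s
w_3 = (5.4 − 0.9)/2 = 2.25 m; q_3 = 0.217 × 0.55 × 2.25 = 0.2685 m³/s
w_4 = (7.8 − 4.5)/2 = 1.65 m; q_4 = 0.272 × 0.76 × 1.65 = 0.3411 m³/s
w_5 = (8.6 − 5.4)/2 = 1.6 m; q_5 = 0.170 × 0.37 × 1.6 = 0.1006 m³/s
Stations 1, 6 contribute zero (depth or velocity is 0).
Q = Σ qᵢ = 0.8738 m³/s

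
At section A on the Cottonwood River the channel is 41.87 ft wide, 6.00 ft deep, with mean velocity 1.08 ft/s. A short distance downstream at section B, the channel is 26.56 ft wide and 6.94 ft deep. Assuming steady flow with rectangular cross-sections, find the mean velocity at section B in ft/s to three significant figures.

Q = A₁V₁ = (41.87×6.00) × 1.08 = 271.3 ft³/s
A₂ = 26.56 × 6.94 = 184.3 ft²
V₂ = Q/A₂ = 271.3/184.3 = 1.472 ft/s

1.47 ft/s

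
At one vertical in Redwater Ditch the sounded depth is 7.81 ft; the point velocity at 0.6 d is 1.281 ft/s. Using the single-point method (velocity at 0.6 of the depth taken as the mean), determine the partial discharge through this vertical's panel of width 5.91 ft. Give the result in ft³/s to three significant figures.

59.1 ft³/s

v̄ = v₀.₆ = 1.281 ft/s
q = v̄ × d × w = 1.281 × 7.81 × 5.91 = 59.13 ft³/s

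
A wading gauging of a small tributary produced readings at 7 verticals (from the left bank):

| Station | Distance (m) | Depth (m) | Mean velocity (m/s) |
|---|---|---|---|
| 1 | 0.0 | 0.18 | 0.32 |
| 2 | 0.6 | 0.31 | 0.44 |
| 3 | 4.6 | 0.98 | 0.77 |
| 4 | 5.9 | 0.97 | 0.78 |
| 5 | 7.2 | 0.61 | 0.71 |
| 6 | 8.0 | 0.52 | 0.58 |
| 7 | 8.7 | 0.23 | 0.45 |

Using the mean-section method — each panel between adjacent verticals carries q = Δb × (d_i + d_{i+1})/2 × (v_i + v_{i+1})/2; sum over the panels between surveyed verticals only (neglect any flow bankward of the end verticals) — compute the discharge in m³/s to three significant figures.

Panel 1-2: Δb = 0.6 m, d̄ = (0.18+0.31)/2 = 0.245, v̄ = (0.32+0.44)/2 = 0.38 → q = 0.6×0.245×0.38 = 0.05586 m³/s
Panel 2-3: Δb = 4 m, d̄ = (0.31+0.98)/2 = 0.645, v̄ = (0.44+0.77)/2 = 0.605 → q = 4×0.645×0.605 = 1.561 m³/s
Panel 3-4: Δb = 1.3 m, d̄ = (0.98+0.97)/2 = 0.975, v̄ = (0.77+0.78)/2 = 0.775 → q = 1.3×0.975×0.775 = 0.9823 m³/s
Panel 4-5: Δb = 1.3 m, d̄ = (0.97+0.61)/2 = 0.79, v̄ = (0.78+0.71)/2 = 0.745 → q = 1.3×0.79×0.745 = 0.7651 m³/s
Panel 5-6: Δb = 0.8 m, d̄ = (0.61+0.52)/2 = 0.565, v̄ = (0.71+0.58)/2 = 0.645 → q = 0.8×0.565×0.645 = 0.2915 m³/s
Panel 6-7: Δb = 0.7 m, d̄ = (0.52+0.23)/2 = 0.375, v̄ = (0.58+0.45)/2 = 0.515 → q = 0.7×0.375×0.515 = 0.1352 m³/s
Q = Σ q = 3.791 m³/s

3.79 m³/s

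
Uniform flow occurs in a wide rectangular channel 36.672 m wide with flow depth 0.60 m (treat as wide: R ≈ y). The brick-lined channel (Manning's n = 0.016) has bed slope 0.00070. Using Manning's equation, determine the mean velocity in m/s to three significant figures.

1.18 m/s

A = b·y = 36.672 × 0.60 = 22.00 m²
Wide channel: R ≈ y = 0.60 m
Q = (1/n)·A·R^(2/3)·S^(1/2) = (1/0.016) × 22.00 × 0.6000^(2/3) × 0.00070^(1/2) = 25.88 m³/s
V = Q/A = 25.88/22.00 = 1.176 m/s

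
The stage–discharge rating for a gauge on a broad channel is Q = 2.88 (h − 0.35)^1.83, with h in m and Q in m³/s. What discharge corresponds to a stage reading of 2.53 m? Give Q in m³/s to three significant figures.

12.0 m³/s

Q = 2.88 × (2.53 − 0.35)^1.83 = 2.88 × 2.18^1.83 = 11.99 m³/s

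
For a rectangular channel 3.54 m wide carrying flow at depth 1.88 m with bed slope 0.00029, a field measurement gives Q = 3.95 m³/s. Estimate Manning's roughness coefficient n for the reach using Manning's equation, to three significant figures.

A = b·y = 3.54 × 1.88 = 6.655 m²
P = b + 2y = 3.54 + 2×1.88 = 7.300 m
R = A/P = 6.655/7.300 = 0.9117 m
n = (1/Q)·A·R^(2/3)·S^(1/2) = (1/3.95) × 6.655 × 0.9402 × 0.01703 = 0.02698

0.0270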